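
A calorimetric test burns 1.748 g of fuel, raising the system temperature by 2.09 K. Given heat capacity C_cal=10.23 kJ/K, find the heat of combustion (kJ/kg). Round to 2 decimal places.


Hc = C_cal * delta_T / m_fuel
Q_released = 10.23 * 2.09 = 21.3807 kJ
m_fuel = 1.748 g = 1.748/1000 kg = 0.001748 kg
Hc = 21.3807 / 0.001748 = 12231.52 kJ/kg


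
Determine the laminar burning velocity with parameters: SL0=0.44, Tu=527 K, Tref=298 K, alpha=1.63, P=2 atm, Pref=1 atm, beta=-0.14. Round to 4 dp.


SL = SL0 * (Tu/Tref)^alpha * (P/Pref)^beta
T ratio = 527/298 = 1.76845638
(T ratio)^alpha = 1.76845638^1.63 = 2.532671
(P/Pref)^beta = 2^(-0.14) = 0.907519
SL = 0.44 * 2.532671 * 0.907519 = 1.0113 m/s


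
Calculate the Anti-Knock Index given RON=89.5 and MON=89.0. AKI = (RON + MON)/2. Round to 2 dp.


AKI = (RON + MON) / 2
AKI = (89.5 + 89.0) / 2
AKI = 178.5 / 2 = 89.25


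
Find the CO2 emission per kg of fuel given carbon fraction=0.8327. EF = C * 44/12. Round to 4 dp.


EF = C_frac * (M_CO2 / M_C)
EF = 0.8327 * (44/12)
EF = 0.8327 * 3.666667 = 3.0532 kg_CO2/kg_fuel


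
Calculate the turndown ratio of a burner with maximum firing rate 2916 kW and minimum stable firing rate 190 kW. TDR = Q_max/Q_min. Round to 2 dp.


TDR = Q_max / Q_min
TDR = 2916 / 190 = 15.35


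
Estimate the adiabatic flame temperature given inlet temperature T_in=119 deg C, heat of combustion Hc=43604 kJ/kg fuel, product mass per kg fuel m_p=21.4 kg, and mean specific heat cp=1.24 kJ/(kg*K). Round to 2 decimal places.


T_ad = T_in + Hc / (m_p * cp)
Denominator = 21.4 * 1.24 = 26.5360
Temperature rise = 43604 / 26.5360 = 1643.20 K
T_ad = 119 + 1643.20 = 1762.20 deg C


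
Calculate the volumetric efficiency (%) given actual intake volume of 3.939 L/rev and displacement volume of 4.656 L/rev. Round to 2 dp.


eta_v = (V_actual / V_disp) * 100
Ratio = 3.939 / 4.656 = 0.8460
eta_v = 0.8460 * 100 = 84.60%


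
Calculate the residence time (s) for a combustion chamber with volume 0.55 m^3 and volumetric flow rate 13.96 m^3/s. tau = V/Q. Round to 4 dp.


tau = V / Q_flow
tau = 0.55 / 13.96 = 0.0394 s


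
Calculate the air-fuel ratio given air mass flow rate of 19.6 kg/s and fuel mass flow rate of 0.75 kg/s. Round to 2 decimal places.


AFR = m_air / m_fuel
AFR = 19.6 / 0.75 = 26.13


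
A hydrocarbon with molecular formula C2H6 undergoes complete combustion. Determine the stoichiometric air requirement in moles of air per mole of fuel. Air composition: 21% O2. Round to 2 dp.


Balanced combustion: C2H6 + 3.5 O2 -> 2 CO2 + 3 H2O
O2 needed = C + H/4 = 2 + 6/4 = 3.50 moles
Air moles = O2 / 0.21 = 3.50 / 0.21 = 16.67 moles air


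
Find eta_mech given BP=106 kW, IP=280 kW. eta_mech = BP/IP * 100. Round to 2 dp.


eta_mech = (BP / IP) * 100
Ratio = 106 / 280 = 0.3786
eta_mech = 0.3786 * 100 = 37.86%


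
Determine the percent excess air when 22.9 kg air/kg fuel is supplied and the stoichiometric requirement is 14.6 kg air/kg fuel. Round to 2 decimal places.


Excess air = actual - stoichiometric = 22.9 - 14.6 = 8.30 kg/kg fuel
Excess air % = (excess / stoich) * 100 = (8.30 / 14.6) * 100 = 56.85%


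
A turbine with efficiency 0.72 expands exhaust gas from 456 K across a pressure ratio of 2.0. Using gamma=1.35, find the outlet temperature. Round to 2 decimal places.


T_out = T_in * (1 - eta * (1 - PR^(-(gamma-1)/gamma)))
Exponent = -(1.35-1)/1.35 = -0.25925926
PR^exp = 2.0^(-0.25925926) = 0.83551680
Factor = 1 - 0.72*(1 - 0.83551680) = 0.88157210
T_out = 456 * 0.88157210 = 402.00 K


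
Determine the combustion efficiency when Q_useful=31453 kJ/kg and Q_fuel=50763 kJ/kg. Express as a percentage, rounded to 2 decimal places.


Efficiency = (Q_useful / Q_fuel) * 100
Efficiency = (31453 / 50763) * 100
Efficiency = 0.6196 * 100 = 61.96%


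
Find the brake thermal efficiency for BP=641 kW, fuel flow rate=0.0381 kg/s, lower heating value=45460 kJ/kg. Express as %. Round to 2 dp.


eta_BTE = (BP / (mf * LHV)) * 100
Denominator = 0.0381 * 45460 = 1732.0260 kW
eta_BTE = (641 / 1732.0260) * 100 = 37.01%


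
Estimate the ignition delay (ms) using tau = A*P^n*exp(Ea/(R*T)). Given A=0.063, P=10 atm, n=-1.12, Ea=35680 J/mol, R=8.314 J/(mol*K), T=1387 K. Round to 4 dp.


tau = A * P^n * exp(Ea/(R*T))
P^n = 10^(-1.12) = 0.07585776
Ea/(R*T) = 35680/(8.314*1387) = 3.094129
exp(Ea/(R*T)) = 22.068001
tau = 0.063 * 0.07585776 * 22.068001 = 0.1055 ms


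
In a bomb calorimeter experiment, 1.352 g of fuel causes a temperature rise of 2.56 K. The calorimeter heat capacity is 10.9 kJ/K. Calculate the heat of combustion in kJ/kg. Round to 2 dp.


Hc = C_cal * delta_T / m_fuel
Q_released = 10.9 * 2.56 = 27.9040 kJ
m_fuel = 1.352 g = 1.352/1000 kg = 0.001352 kg
Hc = 27.9040 / 0.001352 = 20639.05 kJ/kg


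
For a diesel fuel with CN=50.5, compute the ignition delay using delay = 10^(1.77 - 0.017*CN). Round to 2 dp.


delay = 10^(1.77 - 0.017*CN)
Exponent = 1.77 - 0.017*50.5 = 0.9115
delay = 10^0.9115 = 8.16 ms


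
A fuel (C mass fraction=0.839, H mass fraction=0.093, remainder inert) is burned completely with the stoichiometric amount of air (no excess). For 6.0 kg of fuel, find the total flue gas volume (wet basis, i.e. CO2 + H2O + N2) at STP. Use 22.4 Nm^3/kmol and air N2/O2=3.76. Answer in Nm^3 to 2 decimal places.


Per kg fuel: CO2 = (C/12 kmol)*22.4 = (0.839/12)*22.4 = 1.56613 Nm^3
Per kg fuel: H2O = (H/2 kmol)*22.4 = (0.093/2)*22.4 = 1.04160 Nm^3
O2 needed per kg fuel = C/12 + H/4 = 0.839/12 + 0.093/4 = 0.09316667 kmol
Per kg fuel: N2 = O2*3.76*22.4 = 0.09316667*3.76*22.4 = 7.84687 Nm^3
Total per kg = 1.56613 + 1.04160 + 7.84687 = 10.45460 Nm^3
Total = 10.45460 * 6.0 = 62.73 Nm^3


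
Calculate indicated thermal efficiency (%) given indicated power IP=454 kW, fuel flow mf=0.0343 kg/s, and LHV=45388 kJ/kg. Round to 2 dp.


eta_ith = (IP / (mf * LHV)) * 100
Denominator = 0.0343 * 45388 = 1556.8084 kW
eta_ith = (454 / 1556.8084) * 100 = 29.16%


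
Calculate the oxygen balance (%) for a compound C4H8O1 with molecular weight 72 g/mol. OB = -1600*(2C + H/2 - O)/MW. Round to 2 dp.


OB = -1600 * (2C + H/2 - O) / MW
Inner = 2*4 + 8/2 - 1 = 11.00
OB = -1600 * 11.00 / 72 = -244.44%


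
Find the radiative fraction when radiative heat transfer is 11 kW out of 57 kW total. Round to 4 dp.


f_rad = Q_rad / Q_total
f_rad = 11 / 57 = 0.1930


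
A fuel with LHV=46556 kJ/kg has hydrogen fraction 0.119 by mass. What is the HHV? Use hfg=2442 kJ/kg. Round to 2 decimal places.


HHV = LHV + hfg * 9 * H
Water addition = 2442 * 9 * 0.119 = 2615.382 kJ/kg
HHV = 46556 + 2615.382 = 49171.38 kJ/kg


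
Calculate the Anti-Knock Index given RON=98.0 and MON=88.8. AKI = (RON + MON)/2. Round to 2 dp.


AKI = (RON + MON) / 2
AKI = (98.0 + 88.8) / 2
AKI = 186.8 / 2 = 93.40


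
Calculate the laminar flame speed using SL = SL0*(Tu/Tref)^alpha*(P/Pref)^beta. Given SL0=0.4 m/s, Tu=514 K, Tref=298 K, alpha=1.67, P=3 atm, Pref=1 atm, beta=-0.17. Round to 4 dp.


SL = SL0 * (Tu/Tref)^alpha * (P/Pref)^beta
T ratio = 514/298 = 1.72483221
(T ratio)^alpha = 1.72483221^1.67 = 2.485234
(P/Pref)^beta = 3^(-0.17) = 0.829639
SL = 0.4 * 2.485234 * 0.829639 = 0.8247 m/s


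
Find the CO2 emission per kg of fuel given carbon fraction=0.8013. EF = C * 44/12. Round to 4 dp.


EF = C_frac * (M_CO2 / M_C)
EF = 0.8013 * (44/12)
EF = 0.8013 * 3.666667 = 2.9381 kg_CO2/kg_fuel


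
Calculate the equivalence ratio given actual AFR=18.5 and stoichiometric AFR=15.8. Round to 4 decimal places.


phi = AFR_stoich / AFR_actual
phi = 15.8 / 18.5 = 0.8541


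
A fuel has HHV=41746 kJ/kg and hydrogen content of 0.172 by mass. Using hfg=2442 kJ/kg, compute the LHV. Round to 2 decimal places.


LHV = HHV - hfg * 9 * H
Water correction = 2442 * 9 * 0.172 = 3780.216 kJ/kg
LHV = 41746 - 3780.216 = 37965.78 kJ/kg


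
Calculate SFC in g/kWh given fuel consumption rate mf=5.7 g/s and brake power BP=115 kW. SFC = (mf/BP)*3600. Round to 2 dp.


SFC = (mf / BP) * 3600
Rate = 5.7 / 115 = 0.049565 g/(s*kW)
SFC = 0.049565 * 3600 = 178.43 g/kWh


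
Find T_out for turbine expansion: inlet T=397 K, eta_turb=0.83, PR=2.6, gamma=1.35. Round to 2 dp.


T_out = T_in * (1 - eta * (1 - PR^(-(gamma-1)/gamma)))
Exponent = -(1.35-1)/1.35 = -0.25925926
PR^exp = 2.6^(-0.25925926) = 0.78057442
Factor = 1 - 0.83*(1 - 0.78057442) = 0.81787677
T_out = 397 * 0.81787677 = 324.70 K


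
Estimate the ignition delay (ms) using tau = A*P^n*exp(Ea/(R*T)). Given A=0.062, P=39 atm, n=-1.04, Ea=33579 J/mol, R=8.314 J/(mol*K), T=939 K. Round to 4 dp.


tau = A * P^n * exp(Ea/(R*T))
P^n = 39^(-1.04) = 0.02214587
Ea/(R*T) = 33579/(8.314*939) = 4.301225
exp(Ea/(R*T)) = 73.790120
tau = 0.062 * 0.02214587 * 73.790120 = 0.1013 ms


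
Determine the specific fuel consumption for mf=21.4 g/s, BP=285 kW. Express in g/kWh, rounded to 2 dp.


SFC = (mf / BP) * 3600
Rate = 21.4 / 285 = 0.075088 g/(s*kW)
SFC = 0.075088 * 3600 = 270.32 g/kWh


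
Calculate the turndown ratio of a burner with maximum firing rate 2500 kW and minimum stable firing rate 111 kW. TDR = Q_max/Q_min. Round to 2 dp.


TDR = Q_max / Q_min
TDR = 2500 / 111 = 22.52


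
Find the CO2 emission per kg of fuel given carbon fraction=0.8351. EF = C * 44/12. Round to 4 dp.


EF = C_frac * (M_CO2 / M_C)
EF = 0.8351 * (44/12)
EF = 0.8351 * 3.666667 = 3.0620 kg_CO2/kg_fuel


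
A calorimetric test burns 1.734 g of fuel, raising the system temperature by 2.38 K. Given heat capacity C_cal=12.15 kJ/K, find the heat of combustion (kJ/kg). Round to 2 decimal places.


Hc = C_cal * delta_T / m_fuel
Q_released = 12.15 * 2.38 = 28.9170 kJ
m_fuel = 1.734 g = 1.734/1000 kg = 0.001734 kg
Hc = 28.9170 / 0.001734 = 16676.47 kJ/kg


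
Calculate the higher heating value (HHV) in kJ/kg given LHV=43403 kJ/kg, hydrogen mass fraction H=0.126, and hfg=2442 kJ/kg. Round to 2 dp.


HHV = LHV + hfg * 9 * H
Water addition = 2442 * 9 * 0.126 = 2769.228 kJ/kg
HHV = 43403 + 2769.228 = 46172.23 kJ/kg


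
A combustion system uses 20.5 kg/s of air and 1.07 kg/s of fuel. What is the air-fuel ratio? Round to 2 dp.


AFR = m_air / m_fuel
AFR = 20.5 / 1.07 = 19.16


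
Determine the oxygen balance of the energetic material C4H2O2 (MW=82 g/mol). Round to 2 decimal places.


OB = -1600 * (2C + H/2 - O) / MW
Inner = 2*4 + 2/2 - 2 = 7.00
OB = -1600 * 7.00 / 82 = -136.59%


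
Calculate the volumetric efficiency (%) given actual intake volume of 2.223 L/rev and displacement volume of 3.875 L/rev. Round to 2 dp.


eta_v = (V_actual / V_disp) * 100
Ratio = 2.223 / 3.875 = 0.5737
eta_v = 0.5737 * 100 = 57.37%


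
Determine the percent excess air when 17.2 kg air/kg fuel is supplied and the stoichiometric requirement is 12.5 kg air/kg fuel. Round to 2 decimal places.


Excess air = actual - stoichiometric = 17.2 - 12.5 = 4.70 kg/kg fuel
Excess air % = (excess / stoich) * 100 = (4.70 / 12.5) * 100 = 37.60%


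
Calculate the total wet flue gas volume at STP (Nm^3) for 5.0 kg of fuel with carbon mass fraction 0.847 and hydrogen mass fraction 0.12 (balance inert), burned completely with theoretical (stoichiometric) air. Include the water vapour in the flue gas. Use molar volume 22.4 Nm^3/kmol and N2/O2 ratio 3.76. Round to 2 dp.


Per kg fuel: CO2 = (C/12 kmol)*22.4 = (0.847/12)*22.4 = 1.58107 Nm^3
Per kg fuel: H2O = (H/2 kmol)*22.4 = (0.12/2)*22.4 = 1.34400 Nm^3
O2 needed per kg fuel = C/12 + H/4 = 0.847/12 + 0.12/4 = 0.10058333 kmol
Per kg fuel: N2 = O2*3.76*22.4 = 0.10058333*3.76*22.4 = 8.47153 Nm^3
Total per kg = 1.58107 + 1.34400 + 8.47153 = 11.39660 Nm^3
Total = 11.39660 * 5.0 = 56.98 Nm^3


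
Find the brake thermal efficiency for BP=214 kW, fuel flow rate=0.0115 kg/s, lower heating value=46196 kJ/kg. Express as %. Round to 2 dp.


eta_BTE = (BP / (mf * LHV)) * 100
Denominator = 0.0115 * 46196 = 531.2540 kW
eta_BTE = (214 / 531.2540) * 100 = 40.28%


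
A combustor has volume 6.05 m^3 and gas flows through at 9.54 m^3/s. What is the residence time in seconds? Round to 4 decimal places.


tau = V / Q_flow
tau = 6.05 / 9.54 = 0.6342 s


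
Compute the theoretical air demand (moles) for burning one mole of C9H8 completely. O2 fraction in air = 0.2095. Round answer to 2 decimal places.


Balanced combustion: C9H8 + 11 O2 -> 9 CO2 + 4 H2O
O2 needed = C + H/4 = 9 + 8/4 = 11.00 moles
Air moles = O2 / 0.2095 = 11.00 / 0.2095 = 52.51 moles air


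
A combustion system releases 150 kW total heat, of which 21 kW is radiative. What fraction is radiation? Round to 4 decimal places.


f_rad = Q_rad / Q_total
f_rad = 21 / 150 = 0.1400


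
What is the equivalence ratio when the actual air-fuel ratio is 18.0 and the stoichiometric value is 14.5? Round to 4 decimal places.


phi = AFR_stoich / AFR_actual
phi = 14.5 / 18.0 = 0.8056


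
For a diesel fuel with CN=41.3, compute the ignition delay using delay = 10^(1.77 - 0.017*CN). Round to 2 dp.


delay = 10^(1.77 - 0.017*CN)
Exponent = 1.77 - 0.017*41.3 = 1.0679
delay = 10^1.0679 = 11.69 ms


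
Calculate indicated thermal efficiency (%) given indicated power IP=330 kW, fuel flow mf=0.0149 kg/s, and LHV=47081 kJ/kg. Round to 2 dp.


eta_ith = (IP / (mf * LHV)) * 100
Denominator = 0.0149 * 47081 = 701.5069 kW
eta_ith = (330 / 701.5069) * 100 = 47.04%


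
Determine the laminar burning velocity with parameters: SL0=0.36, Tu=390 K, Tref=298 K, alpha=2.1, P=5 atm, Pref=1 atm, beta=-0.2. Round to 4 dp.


SL = SL0 * (Tu/Tref)^alpha * (P/Pref)^beta
T ratio = 390/298 = 1.30872483
(T ratio)^alpha = 1.30872483^2.1 = 1.759469
(P/Pref)^beta = 5^(-0.2) = 0.724780
SL = 0.36 * 1.759469 * 0.724780 = 0.4591 m/s


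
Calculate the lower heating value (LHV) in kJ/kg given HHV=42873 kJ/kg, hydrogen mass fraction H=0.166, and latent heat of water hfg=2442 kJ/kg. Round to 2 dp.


LHV = HHV - hfg * 9 * H
Water correction = 2442 * 9 * 0.166 = 3648.348 kJ/kg
LHV = 42873 - 3648.348 = 39224.65 kJ/kg


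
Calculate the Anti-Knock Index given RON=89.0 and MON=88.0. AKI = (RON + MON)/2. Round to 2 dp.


AKI = (RON + MON) / 2
AKI = (89.0 + 88.0) / 2
AKI = 177.0 / 2 = 88.50


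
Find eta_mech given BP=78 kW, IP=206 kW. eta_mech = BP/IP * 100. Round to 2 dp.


eta_mech = (BP / IP) * 100
Ratio = 78 / 206 = 0.3786
eta_mech = 0.3786 * 100 = 37.86%


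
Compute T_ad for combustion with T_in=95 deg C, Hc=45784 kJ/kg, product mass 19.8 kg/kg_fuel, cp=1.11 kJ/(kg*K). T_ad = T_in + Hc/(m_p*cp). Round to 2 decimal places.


T_ad = T_in + Hc / (m_p * cp)
Denominator = 19.8 * 1.11 = 21.9780
Temperature rise = 45784 / 21.9780 = 2083.17 K
T_ad = 95 + 2083.17 = 2178.17 deg C


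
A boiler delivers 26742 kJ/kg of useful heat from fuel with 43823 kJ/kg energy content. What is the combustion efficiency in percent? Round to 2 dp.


Efficiency = (Q_useful / Q_fuel) * 100
Efficiency = (26742 / 43823) * 100
Efficiency = 0.6102 * 100 = 61.02%


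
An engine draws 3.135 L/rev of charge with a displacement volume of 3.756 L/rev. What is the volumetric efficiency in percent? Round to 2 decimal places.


eta_v = (V_actual / V_disp) * 100
Ratio = 3.135 / 3.756 = 0.8347
eta_v = 0.8347 * 100 = 83.47%


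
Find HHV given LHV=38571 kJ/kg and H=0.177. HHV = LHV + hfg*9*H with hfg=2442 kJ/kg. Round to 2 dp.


HHV = LHV + hfg * 9 * H
Water addition = 2442 * 9 * 0.177 = 3890.106 kJ/kg
HHV = 38571 + 3890.106 = 42461.11 kJ/kg


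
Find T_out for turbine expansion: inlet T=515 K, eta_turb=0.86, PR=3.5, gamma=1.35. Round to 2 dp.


T_out = T_in * (1 - eta * (1 - PR^(-(gamma-1)/gamma)))
Exponent = -(1.35-1)/1.35 = -0.25925926
PR^exp = 3.5^(-0.25925926) = 0.72267881
Factor = 1 - 0.86*(1 - 0.72267881) = 0.76150378
T_out = 515 * 0.76150378 = 392.17 K


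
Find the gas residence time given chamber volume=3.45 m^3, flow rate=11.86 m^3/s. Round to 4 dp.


tau = V / Q_flow
tau = 3.45 / 11.86 = 0.2909 s


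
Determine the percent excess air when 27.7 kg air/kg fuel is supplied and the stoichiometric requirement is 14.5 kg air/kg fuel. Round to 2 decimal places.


Excess air = actual - stoichiometric = 27.7 - 14.5 = 13.20 kg/kg fuel
Excess air % = (excess / stoich) * 100 = (13.20 / 14.5) * 100 = 91.03%


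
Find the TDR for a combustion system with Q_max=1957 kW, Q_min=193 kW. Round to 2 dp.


TDR = Q_max / Q_min
TDR = 1957 / 193 = 10.14


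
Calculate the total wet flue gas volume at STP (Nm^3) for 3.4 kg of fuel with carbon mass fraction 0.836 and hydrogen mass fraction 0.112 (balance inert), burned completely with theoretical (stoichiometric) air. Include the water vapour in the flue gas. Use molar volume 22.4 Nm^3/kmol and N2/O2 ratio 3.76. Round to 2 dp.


Per kg fuel: CO2 = (C/12 kmol)*22.4 = (0.836/12)*22.4 = 1.56053 Nm^3
Per kg fuel: H2O = (H/2 kmol)*22.4 = (0.112/2)*22.4 = 1.25440 Nm^3
O2 needed per kg fuel = C/12 + H/4 = 0.836/12 + 0.112/4 = 0.09766667 kmol
Per kg fuel: N2 = O2*3.76*22.4 = 0.09766667*3.76*22.4 = 8.22588 Nm^3
Total per kg = 1.56053 + 1.25440 + 8.22588 = 11.04081 Nm^3
Total = 11.04081 * 3.4 = 37.54 Nm^3


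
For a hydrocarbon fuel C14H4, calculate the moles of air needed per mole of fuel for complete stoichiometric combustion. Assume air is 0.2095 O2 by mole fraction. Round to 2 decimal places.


Balanced combustion: C14H4 + 15 O2 -> 14 CO2 + 2 H2O
O2 needed = C + H/4 = 14 + 4/4 = 15.00 moles
Air moles = O2 / 0.2095 = 15.00 / 0.2095 = 71.60 moles air


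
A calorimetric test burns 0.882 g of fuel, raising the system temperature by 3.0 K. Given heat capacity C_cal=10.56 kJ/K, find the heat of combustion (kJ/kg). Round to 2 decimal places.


Hc = C_cal * delta_T / m_fuel
Q_released = 10.56 * 3.0 = 31.6800 kJ
m_fuel = 0.882 g = 0.882/1000 kg = 0.000882 kg
Hc = 31.6800 / 0.000882 = 35918.37 kJ/kg


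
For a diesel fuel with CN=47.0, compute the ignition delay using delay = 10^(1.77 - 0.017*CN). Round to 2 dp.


delay = 10^(1.77 - 0.017*CN)
Exponent = 1.77 - 0.017*47.0 = 0.9710
delay = 10^0.9710 = 9.35 ms


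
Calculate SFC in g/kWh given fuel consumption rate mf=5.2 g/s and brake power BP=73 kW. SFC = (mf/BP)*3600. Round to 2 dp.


SFC = (mf / BP) * 3600
Rate = 5.2 / 73 = 0.071233 g/(s*kW)
SFC = 0.071233 * 3600 = 256.44 g/kWh


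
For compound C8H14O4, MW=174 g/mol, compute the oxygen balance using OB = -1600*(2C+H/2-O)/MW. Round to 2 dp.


OB = -1600 * (2C + H/2 - O) / MW
Inner = 2*8 + 14/2 - 4 = 19.00
OB = -1600 * 19.00 / 174 = -174.71%


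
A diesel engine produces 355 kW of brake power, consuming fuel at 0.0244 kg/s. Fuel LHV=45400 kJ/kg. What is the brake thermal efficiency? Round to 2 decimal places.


eta_BTE = (BP / (mf * LHV)) * 100
Denominator = 0.0244 * 45400 = 1107.7600 kW
eta_BTE = (355 / 1107.7600) * 100 = 32.05%


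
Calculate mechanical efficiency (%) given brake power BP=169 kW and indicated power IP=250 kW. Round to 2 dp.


eta_mech = (BP / IP) * 100
Ratio = 169 / 250 = 0.6760
eta_mech = 0.6760 * 100 = 67.60%


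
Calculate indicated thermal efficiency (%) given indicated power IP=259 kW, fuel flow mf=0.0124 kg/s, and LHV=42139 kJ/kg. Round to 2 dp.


eta_ith = (IP / (mf * LHV)) * 100
Denominator = 0.0124 * 42139 = 522.5236 kW
eta_ith = (259 / 522.5236) * 100 = 49.57%


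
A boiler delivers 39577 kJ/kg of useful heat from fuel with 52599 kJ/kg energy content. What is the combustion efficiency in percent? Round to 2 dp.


Efficiency = (Q_useful / Q_fuel) * 100
Efficiency = (39577 / 52599) * 100
Efficiency = 0.7524 * 100 = 75.24%


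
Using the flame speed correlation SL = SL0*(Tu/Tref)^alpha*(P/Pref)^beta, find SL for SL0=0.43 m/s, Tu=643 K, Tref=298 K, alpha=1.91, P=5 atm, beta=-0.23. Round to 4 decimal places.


SL = SL0 * (Tu/Tref)^alpha * (P/Pref)^beta
T ratio = 643/298 = 2.15771812
(T ratio)^alpha = 2.15771812^1.91 = 4.344401
(P/Pref)^beta = 5^(-0.23) = 0.690616
SL = 0.43 * 4.344401 * 0.690616 = 1.2901 m/s


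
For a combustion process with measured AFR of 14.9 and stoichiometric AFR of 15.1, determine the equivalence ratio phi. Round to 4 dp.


phi = AFR_stoich / AFR_actual
phi = 15.1 / 14.9 = 1.0134


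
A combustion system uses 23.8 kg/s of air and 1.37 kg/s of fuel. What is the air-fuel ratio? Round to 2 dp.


AFR = m_air / m_fuel
AFR = 23.8 / 1.37 = 17.37


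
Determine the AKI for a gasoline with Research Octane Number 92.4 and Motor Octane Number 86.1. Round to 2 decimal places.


AKI = (RON + MON) / 2
AKI = (92.4 + 86.1) / 2
AKI = 178.5 / 2 = 89.25


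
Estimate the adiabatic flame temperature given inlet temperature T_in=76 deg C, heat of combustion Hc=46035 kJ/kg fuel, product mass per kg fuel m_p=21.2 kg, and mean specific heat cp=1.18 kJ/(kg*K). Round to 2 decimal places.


T_ad = T_in + Hc / (m_p * cp)
Denominator = 21.2 * 1.18 = 25.0160
Temperature rise = 46035 / 25.0160 = 1840.22 K
T_ad = 76 + 1840.22 = 1916.22 deg C


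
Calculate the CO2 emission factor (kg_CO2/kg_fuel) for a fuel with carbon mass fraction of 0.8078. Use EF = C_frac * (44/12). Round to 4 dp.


EF = C_frac * (M_CO2 / M_C)
EF = 0.8078 * (44/12)
EF = 0.8078 * 3.666667 = 2.9619 kg_CO2/kg_fuel


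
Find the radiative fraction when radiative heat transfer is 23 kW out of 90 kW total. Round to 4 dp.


f_rad = Q_rad / Q_total
f_rad = 23 / 90 = 0.2556


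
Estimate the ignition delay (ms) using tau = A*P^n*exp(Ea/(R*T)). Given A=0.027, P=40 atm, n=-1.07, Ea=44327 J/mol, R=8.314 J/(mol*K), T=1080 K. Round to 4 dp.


tau = A * P^n * exp(Ea/(R*T))
P^n = 40^(-1.07) = 0.01931060
Ea/(R*T) = 44327/(8.314*1080) = 4.936675
exp(Ea/(R*T)) = 139.306328
tau = 0.027 * 0.01931060 * 139.306328 = 0.0726 ms


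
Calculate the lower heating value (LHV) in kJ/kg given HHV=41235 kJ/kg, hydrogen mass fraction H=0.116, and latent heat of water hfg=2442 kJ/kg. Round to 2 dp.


LHV = HHV - hfg * 9 * H
Water correction = 2442 * 9 * 0.116 = 2549.448 kJ/kg
LHV = 41235 - 2549.448 = 38685.55 kJ/kg


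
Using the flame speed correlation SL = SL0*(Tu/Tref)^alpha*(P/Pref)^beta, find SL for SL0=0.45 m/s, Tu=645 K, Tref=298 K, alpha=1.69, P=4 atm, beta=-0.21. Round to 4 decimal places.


SL = SL0 * (Tu/Tref)^alpha * (P/Pref)^beta
T ratio = 645/298 = 2.16442953
(T ratio)^alpha = 2.16442953^1.69 = 3.687486
(P/Pref)^beta = 4^(-0.21) = 0.747425
SL = 0.45 * 3.687486 * 0.747425 = 1.2403 m/s


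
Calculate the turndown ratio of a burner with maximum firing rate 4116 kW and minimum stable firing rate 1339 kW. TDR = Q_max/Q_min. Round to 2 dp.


TDR = Q_max / Q_min
TDR = 4116 / 1339 = 3.07


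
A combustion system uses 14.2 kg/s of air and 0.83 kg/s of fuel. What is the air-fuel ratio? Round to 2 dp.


AFR = m_air / m_fuel
AFR = 14.2 / 0.83 = 17.11


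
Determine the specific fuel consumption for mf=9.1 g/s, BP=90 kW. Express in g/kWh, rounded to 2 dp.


SFC = (mf / BP) * 3600
Rate = 9.1 / 90 = 0.101111 g/(s*kW)
SFC = 0.101111 * 3600 = 364.00 g/kWh


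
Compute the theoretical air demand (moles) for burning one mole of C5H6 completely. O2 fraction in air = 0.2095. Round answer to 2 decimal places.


Balanced combustion: C5H6 + 6.5 O2 -> 5 CO2 + 3 H2O
O2 needed = C + H/4 = 5 + 6/4 = 6.50 moles
Air moles = O2 / 0.2095 = 6.50 / 0.2095 = 31.03 moles air


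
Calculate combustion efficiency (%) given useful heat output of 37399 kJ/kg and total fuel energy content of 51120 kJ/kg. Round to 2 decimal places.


Efficiency = (Q_useful / Q_fuel) * 100
Efficiency = (37399 / 51120) * 100
Efficiency = 0.7316 * 100 = 73.16%


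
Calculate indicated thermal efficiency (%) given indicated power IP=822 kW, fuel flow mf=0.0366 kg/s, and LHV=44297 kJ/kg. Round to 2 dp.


eta_ith = (IP / (mf * LHV)) * 100
Denominator = 0.0366 * 44297 = 1621.2702 kW
eta_ith = (822 / 1621.2702) * 100 = 50.70%


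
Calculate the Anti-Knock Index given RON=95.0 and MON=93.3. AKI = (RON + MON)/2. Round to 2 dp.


AKI = (RON + MON) / 2
AKI = (95.0 + 93.3) / 2
AKI = 188.3 / 2 = 94.15


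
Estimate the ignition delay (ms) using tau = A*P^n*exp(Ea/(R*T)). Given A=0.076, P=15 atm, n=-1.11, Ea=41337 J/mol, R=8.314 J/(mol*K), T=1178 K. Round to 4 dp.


tau = A * P^n * exp(Ea/(R*T))
P^n = 15^(-1.11) = 0.04949242
Ea/(R*T) = 41337/(8.314*1178) = 4.220692
exp(Ea/(R*T)) = 68.080569
tau = 0.076 * 0.04949242 * 68.080569 = 0.2561 ms


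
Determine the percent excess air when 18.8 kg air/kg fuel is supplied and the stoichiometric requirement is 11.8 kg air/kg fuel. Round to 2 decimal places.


Excess air = actual - stoichiometric = 18.8 - 11.8 = 7.00 kg/kg fuel
Excess air % = (excess / stoich) * 100 = (7.00 / 11.8) * 100 = 59.32%


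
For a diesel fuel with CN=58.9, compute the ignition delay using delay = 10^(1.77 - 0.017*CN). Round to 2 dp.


delay = 10^(1.77 - 0.017*CN)
Exponent = 1.77 - 0.017*58.9 = 0.7687
delay = 10^0.7687 = 5.87 ms


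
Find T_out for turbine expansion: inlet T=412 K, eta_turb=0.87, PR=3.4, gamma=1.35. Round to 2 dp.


T_out = T_in * (1 - eta * (1 - PR^(-(gamma-1)/gamma)))
Exponent = -(1.35-1)/1.35 = -0.25925926
PR^exp = 3.4^(-0.25925926) = 0.72813041
Factor = 1 - 0.87*(1 - 0.72813041) = 0.76347346
T_out = 412 * 0.76347346 = 314.55 K


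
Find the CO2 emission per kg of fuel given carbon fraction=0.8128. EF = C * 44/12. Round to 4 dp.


EF = C_frac * (M_CO2 / M_C)
EF = 0.8128 * (44/12)
EF = 0.8128 * 3.666667 = 2.9803 kg_CO2/kg_fuel


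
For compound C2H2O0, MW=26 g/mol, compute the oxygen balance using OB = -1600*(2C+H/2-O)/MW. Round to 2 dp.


OB = -1600 * (2C + H/2 - O) / MW
Inner = 2*2 + 2/2 - 0 = 5.00
OB = -1600 * 5.00 / 26 = -307.69%


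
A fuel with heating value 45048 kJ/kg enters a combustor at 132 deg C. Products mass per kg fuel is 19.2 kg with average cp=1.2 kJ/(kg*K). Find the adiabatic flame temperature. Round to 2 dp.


T_ad = T_in + Hc / (m_p * cp)
Denominator = 19.2 * 1.2 = 23.0400
Temperature rise = 45048 / 23.0400 = 1955.21 K
T_ad = 132 + 1955.21 = 2087.21 deg C


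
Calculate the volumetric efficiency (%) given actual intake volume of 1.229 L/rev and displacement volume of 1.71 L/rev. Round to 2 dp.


eta_v = (V_actual / V_disp) * 100
Ratio = 1.229 / 1.71 = 0.7187
eta_v = 0.7187 * 100 = 71.87%


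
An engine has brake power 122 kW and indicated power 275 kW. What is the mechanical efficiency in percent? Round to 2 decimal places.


eta_mech = (BP / IP) * 100
Ratio = 122 / 275 = 0.4436
eta_mech = 0.4436 * 100 = 44.36%


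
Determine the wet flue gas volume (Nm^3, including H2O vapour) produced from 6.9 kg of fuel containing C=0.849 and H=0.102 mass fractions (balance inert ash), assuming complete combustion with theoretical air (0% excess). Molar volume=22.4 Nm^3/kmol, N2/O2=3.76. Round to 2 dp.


Per kg fuel: CO2 = (C/12 kmol)*22.4 = (0.849/12)*22.4 = 1.58480 Nm^3
Per kg fuel: H2O = (H/2 kmol)*22.4 = (0.102/2)*22.4 = 1.14240 Nm^3
O2 needed per kg fuel = C/12 + H/4 = 0.849/12 + 0.102/4 = 0.09625000 kmol
Per kg fuel: N2 = O2*3.76*22.4 = 0.09625000*3.76*22.4 = 8.10656 Nm^3
Total per kg = 1.58480 + 1.14240 + 8.10656 = 10.83376 Nm^3
Total = 10.83376 * 6.9 = 74.75 Nm^3


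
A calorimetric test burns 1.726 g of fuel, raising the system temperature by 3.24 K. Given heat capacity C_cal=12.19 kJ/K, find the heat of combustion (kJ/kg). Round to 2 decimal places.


Hc = C_cal * delta_T / m_fuel
Q_released = 12.19 * 3.24 = 39.4956 kJ
m_fuel = 1.726 g = 1.726/1000 kg = 0.001726 kg
Hc = 39.4956 / 0.001726 = 22882.73 kJ/kg


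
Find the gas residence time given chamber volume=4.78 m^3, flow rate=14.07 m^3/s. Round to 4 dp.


tau = V / Q_flow
tau = 4.78 / 14.07 = 0.3397 s


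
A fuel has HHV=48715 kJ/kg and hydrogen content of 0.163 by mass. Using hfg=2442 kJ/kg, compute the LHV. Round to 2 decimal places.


LHV = HHV - hfg * 9 * H
Water correction = 2442 * 9 * 0.163 = 3582.414 kJ/kg
LHV = 48715 - 3582.414 = 45132.59 kJ/kg


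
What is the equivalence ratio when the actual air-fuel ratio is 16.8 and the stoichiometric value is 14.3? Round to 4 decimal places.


phi = AFR_stoich / AFR_actual
phi = 14.3 / 16.8 = 0.8512


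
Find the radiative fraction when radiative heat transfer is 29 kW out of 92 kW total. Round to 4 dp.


f_rad = Q_rad / Q_total
f_rad = 29 / 92 = 0.3152


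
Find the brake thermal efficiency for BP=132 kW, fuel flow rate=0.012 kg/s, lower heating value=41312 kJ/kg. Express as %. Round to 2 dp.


eta_BTE = (BP / (mf * LHV)) * 100
Denominator = 0.012 * 41312 = 495.7440 kW
eta_BTE = (132 / 495.7440) * 100 = 26.63%


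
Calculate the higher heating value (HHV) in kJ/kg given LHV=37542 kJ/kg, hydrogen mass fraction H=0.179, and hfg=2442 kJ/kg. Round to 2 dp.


HHV = LHV + hfg * 9 * H
Water addition = 2442 * 9 * 0.179 = 3934.062 kJ/kg
HHV = 37542 + 3934.062 = 41476.06 kJ/kg


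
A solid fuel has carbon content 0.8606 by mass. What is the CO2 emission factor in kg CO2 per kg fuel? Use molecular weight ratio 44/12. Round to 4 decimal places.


EF = C_frac * (M_CO2 / M_C)
EF = 0.8606 * (44/12)
EF = 0.8606 * 3.666667 = 3.1555 kg_CO2/kg_fuel


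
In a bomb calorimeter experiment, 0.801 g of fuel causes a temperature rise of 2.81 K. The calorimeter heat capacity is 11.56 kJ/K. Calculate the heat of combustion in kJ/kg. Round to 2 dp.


Hc = C_cal * delta_T / m_fuel
Q_released = 11.56 * 2.81 = 32.4836 kJ
m_fuel = 0.801 g = 0.801/1000 kg = 0.000801 kg
Hc = 32.4836 / 0.000801 = 40553.81 kJ/kg


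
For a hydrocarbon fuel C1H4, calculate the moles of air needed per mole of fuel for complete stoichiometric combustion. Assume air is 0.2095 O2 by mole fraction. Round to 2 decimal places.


Balanced combustion: C1H4 + 2 O2 -> 1 CO2 + 2 H2O
O2 needed = C + H/4 = 1 + 4/4 = 2.00 moles
Air moles = O2 / 0.2095 = 2.00 / 0.2095 = 9.55 moles air


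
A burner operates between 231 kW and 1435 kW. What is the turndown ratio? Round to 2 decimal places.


TDR = Q_max / Q_min
TDR = 1435 / 231 = 6.21


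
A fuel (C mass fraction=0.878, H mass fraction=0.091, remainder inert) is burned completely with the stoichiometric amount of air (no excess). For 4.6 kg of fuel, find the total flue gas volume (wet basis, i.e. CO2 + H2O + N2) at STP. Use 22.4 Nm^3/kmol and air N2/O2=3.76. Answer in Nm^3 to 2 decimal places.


Per kg fuel: CO2 = (C/12 kmol)*22.4 = (0.878/12)*22.4 = 1.63893 Nm^3
Per kg fuel: H2O = (H/2 kmol)*22.4 = (0.091/2)*22.4 = 1.01920 Nm^3
O2 needed per kg fuel = C/12 + H/4 = 0.878/12 + 0.091/4 = 0.09591667 kmol
Per kg fuel: N2 = O2*3.76*22.4 = 0.09591667*3.76*22.4 = 8.07849 Nm^3
Total per kg = 1.63893 + 1.01920 + 8.07849 = 10.73662 Nm^3
Total = 10.73662 * 4.6 = 49.39 Nm^3


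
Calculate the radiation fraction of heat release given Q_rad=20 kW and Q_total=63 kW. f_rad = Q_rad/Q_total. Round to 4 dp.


f_rad = Q_rad / Q_total
f_rad = 20 / 63 = 0.3175


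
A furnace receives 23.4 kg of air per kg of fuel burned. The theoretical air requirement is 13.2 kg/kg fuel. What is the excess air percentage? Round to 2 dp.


Excess air = actual - stoichiometric = 23.4 - 13.2 = 10.20 kg/kg fuel
Excess air % = (excess / stoich) * 100 = (10.20 / 13.2) * 100 = 77.27%


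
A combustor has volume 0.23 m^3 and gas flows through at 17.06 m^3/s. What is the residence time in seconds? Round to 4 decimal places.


tau = V / Q_flow
tau = 0.23 / 17.06 = 0.0135 s


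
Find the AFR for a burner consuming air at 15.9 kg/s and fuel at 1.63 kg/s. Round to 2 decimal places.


AFR = m_air / m_fuel
AFR = 15.9 / 1.63 = 9.75


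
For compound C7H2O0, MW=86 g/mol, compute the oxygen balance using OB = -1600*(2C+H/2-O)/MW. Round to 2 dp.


OB = -1600 * (2C + H/2 - O) / MW
Inner = 2*7 + 2/2 - 0 = 15.00
OB = -1600 * 15.00 / 86 = -279.07%


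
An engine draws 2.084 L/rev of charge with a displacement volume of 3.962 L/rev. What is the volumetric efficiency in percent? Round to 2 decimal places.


eta_v = (V_actual / V_disp) * 100
Ratio = 2.084 / 3.962 = 0.5260
eta_v = 0.5260 * 100 = 52.60%


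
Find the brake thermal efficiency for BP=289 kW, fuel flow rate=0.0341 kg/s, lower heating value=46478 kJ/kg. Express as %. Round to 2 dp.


eta_BTE = (BP / (mf * LHV)) * 100
Denominator = 0.0341 * 46478 = 1584.8998 kW
eta_BTE = (289 / 1584.8998) * 100 = 18.23%


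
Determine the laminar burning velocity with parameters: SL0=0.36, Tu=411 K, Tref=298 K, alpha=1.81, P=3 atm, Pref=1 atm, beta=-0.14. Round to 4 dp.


SL = SL0 * (Tu/Tref)^alpha * (P/Pref)^beta
T ratio = 411/298 = 1.37919463
(T ratio)^alpha = 1.37919463^1.81 = 1.789461
(P/Pref)^beta = 3^(-0.14) = 0.857439
SL = 0.36 * 1.789461 * 0.857439 = 0.5524 m/s


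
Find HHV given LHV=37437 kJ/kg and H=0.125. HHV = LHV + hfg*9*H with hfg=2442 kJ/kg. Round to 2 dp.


HHV = LHV + hfg * 9 * H
Water addition = 2442 * 9 * 0.125 = 2747.250 kJ/kg
HHV = 37437 + 2747.250 = 40184.25 kJ/kg


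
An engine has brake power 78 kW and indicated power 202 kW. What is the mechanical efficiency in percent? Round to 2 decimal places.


eta_mech = (BP / IP) * 100
Ratio = 78 / 202 = 0.3861
eta_mech = 0.3861 * 100 = 38.61%


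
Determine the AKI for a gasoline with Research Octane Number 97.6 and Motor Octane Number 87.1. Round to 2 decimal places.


AKI = (RON + MON) / 2
AKI = (97.6 + 87.1) / 2
AKI = 184.7 / 2 = 92.35


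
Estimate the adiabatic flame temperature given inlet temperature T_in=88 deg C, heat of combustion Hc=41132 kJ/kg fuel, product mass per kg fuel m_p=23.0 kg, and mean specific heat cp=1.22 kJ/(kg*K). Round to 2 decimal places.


T_ad = T_in + Hc / (m_p * cp)
Denominator = 23.0 * 1.22 = 28.0600
Temperature rise = 41132 / 28.0600 = 1465.86 K
T_ad = 88 + 1465.86 = 1553.86 deg C


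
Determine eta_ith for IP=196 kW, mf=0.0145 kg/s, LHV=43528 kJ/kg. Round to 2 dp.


eta_ith = (IP / (mf * LHV)) * 100
Denominator = 0.0145 * 43528 = 631.1560 kW
eta_ith = (196 / 631.1560) * 100 = 31.05%


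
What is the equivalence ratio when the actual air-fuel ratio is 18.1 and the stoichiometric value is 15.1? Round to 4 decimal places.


phi = AFR_stoich / AFR_actual
phi = 15.1 / 18.1 = 0.8343


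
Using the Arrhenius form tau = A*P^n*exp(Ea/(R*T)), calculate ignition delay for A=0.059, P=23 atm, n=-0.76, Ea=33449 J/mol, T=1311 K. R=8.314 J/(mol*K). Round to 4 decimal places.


tau = A * P^n * exp(Ea/(R*T))
P^n = 23^(-0.76) = 0.09227559
Ea/(R*T) = 33449/(8.314*1311) = 3.068813
exp(Ea/(R*T)) = 21.516348
tau = 0.059 * 0.09227559 * 21.516348 = 0.1171 ms


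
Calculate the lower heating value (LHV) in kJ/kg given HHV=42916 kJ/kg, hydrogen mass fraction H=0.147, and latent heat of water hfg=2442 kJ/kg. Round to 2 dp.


LHV = HHV - hfg * 9 * H
Water correction = 2442 * 9 * 0.147 = 3230.766 kJ/kg
LHV = 42916 - 3230.766 = 39685.23 kJ/kg


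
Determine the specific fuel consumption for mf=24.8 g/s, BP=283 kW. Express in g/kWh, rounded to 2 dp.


SFC = (mf / BP) * 3600
Rate = 24.8 / 283 = 0.087633 g/(s*kW)
SFC = 0.087633 * 3600 = 315.48 g/kWh


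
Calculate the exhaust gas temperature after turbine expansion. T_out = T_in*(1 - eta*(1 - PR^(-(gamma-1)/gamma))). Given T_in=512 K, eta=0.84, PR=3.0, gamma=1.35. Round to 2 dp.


T_out = T_in * (1 - eta * (1 - PR^(-(gamma-1)/gamma)))
Exponent = -(1.35-1)/1.35 = -0.25925926
PR^exp = 3.0^(-0.25925926) = 0.75214556
Factor = 1 - 0.84*(1 - 0.75214556) = 0.79180227
T_out = 512 * 0.79180227 = 405.40 K


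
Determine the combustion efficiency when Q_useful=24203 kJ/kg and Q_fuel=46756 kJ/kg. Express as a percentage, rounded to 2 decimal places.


Efficiency = (Q_useful / Q_fuel) * 100
Efficiency = (24203 / 46756) * 100
Efficiency = 0.5176 * 100 = 51.76%


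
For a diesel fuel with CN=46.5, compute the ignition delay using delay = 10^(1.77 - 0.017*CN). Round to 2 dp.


delay = 10^(1.77 - 0.017*CN)
Exponent = 1.77 - 0.017*46.5 = 0.9795
delay = 10^0.9795 = 9.54 ms


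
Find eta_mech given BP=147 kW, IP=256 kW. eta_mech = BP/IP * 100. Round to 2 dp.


eta_mech = (BP / IP) * 100
Ratio = 147 / 256 = 0.5742
eta_mech = 0.5742 * 100 = 57.42%


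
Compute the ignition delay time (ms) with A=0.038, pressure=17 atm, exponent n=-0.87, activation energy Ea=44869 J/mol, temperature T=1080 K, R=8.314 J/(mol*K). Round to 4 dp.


tau = A * P^n * exp(Ea/(R*T))
P^n = 17^(-0.87) = 0.08501772
Ea/(R*T) = 44869/(8.314*1080) = 4.997038
exp(Ea/(R*T)) = 147.974146
tau = 0.038 * 0.08501772 * 147.974146 = 0.4781 ms


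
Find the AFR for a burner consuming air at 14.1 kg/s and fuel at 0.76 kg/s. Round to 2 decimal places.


AFR = m_air / m_fuel
AFR = 14.1 / 0.76 = 18.55


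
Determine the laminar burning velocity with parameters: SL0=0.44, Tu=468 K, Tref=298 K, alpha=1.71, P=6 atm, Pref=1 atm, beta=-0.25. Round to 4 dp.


SL = SL0 * (Tu/Tref)^alpha * (P/Pref)^beta
T ratio = 468/298 = 1.57046980
(T ratio)^alpha = 1.57046980^1.71 = 2.163768
(P/Pref)^beta = 6^(-0.25) = 0.638943
SL = 0.44 * 2.163768 * 0.638943 = 0.6083 m/s


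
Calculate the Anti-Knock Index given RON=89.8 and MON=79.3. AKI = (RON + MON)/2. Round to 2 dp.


AKI = (RON + MON) / 2
AKI = (89.8 + 79.3) / 2
AKI = 169.1 / 2 = 84.55


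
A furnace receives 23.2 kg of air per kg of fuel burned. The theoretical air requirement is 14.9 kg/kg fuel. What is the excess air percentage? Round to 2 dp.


Excess air = actual - stoichiometric = 23.2 - 14.9 = 8.30 kg/kg fuel
Excess air % = (excess / stoich) * 100 = (8.30 / 14.9) * 100 = 55.70%


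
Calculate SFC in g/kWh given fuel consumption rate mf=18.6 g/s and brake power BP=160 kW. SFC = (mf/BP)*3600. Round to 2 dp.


SFC = (mf / BP) * 3600
Rate = 18.6 / 160 = 0.116250 g/(s*kW)
SFC = 0.116250 * 3600 = 418.50 g/kWh


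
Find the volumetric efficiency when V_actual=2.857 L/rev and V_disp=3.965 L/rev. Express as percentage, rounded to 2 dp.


eta_v = (V_actual / V_disp) * 100
Ratio = 2.857 / 3.965 = 0.7206
eta_v = 0.7206 * 100 = 72.06%


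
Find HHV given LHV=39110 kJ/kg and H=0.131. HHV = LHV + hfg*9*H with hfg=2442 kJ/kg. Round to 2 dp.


HHV = LHV + hfg * 9 * H
Water addition = 2442 * 9 * 0.131 = 2879.118 kJ/kg
HHV = 39110 + 2879.118 = 41989.12 kJ/kg


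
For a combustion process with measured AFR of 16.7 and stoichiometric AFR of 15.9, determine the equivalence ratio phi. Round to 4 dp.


phi = AFR_stoich / AFR_actual
phi = 15.9 / 16.7 = 0.9521


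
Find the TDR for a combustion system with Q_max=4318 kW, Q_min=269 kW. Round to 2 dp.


TDR = Q_max / Q_min
TDR = 4318 / 269 = 16.05


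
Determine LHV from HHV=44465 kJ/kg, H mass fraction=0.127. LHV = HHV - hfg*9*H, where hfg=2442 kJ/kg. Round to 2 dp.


LHV = HHV - hfg * 9 * H
Water correction = 2442 * 9 * 0.127 = 2791.206 kJ/kg
LHV = 44465 - 2791.206 = 41673.79 kJ/kg


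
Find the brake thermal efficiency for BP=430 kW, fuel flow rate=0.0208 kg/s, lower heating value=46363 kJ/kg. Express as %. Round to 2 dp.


eta_BTE = (BP / (mf * LHV)) * 100
Denominator = 0.0208 * 46363 = 964.3504 kW
eta_BTE = (430 / 964.3504) * 100 = 44.59%


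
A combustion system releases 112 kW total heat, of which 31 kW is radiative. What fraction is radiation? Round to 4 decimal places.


f_rad = Q_rad / Q_total
f_rad = 31 / 112 = 0.2768


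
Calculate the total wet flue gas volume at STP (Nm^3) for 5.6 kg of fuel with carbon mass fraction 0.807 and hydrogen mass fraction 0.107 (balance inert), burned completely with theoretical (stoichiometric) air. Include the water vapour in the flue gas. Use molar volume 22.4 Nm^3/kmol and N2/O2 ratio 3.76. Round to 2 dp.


Per kg fuel: CO2 = (C/12 kmol)*22.4 = (0.807/12)*22.4 = 1.50640 Nm^3
Per kg fuel: H2O = (H/2 kmol)*22.4 = (0.107/2)*22.4 = 1.19840 Nm^3
O2 needed per kg fuel = C/12 + H/4 = 0.807/12 + 0.107/4 = 0.09400000 kmol
Per kg fuel: N2 = O2*3.76*22.4 = 0.09400000*3.76*22.4 = 7.91706 Nm^3
Total per kg = 1.50640 + 1.19840 + 7.91706 = 10.62186 Nm^3
Total = 10.62186 * 5.6 = 59.48 Nm^3


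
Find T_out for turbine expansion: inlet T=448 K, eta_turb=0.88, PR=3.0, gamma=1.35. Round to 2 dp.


T_out = T_in * (1 - eta * (1 - PR^(-(gamma-1)/gamma)))
Exponent = -(1.35-1)/1.35 = -0.25925926
PR^exp = 3.0^(-0.25925926) = 0.75214556
Factor = 1 - 0.88*(1 - 0.75214556) = 0.78188809
T_out = 448 * 0.78188809 = 350.29 K
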